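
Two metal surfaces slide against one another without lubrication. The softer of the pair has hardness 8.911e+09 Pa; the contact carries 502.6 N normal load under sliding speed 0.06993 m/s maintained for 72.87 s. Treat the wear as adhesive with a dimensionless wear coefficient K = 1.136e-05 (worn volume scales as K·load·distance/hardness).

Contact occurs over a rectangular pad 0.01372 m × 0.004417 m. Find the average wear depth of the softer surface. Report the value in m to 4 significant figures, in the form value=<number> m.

Displayed values are rounded. All arithmetic maintains full float precision, and rounded just once to four significant figures.
Distance covered L = v·t = 0.06993 m/s × 72.87 s = 5.096 m.
Contact area A = 0.01372 m × 0.004417 m = 6.060e-05 m².
In SI base units: W = 502.6 N, H = 8.911e+09 Pa, K = 1.136e-05.
Worn volume V = K·W·L/H = 1.136e-05 · 502.6 · 5.096 / 8.911e+09 = 3.265e-12 m³.
Depth of wear h = V/A = 3.265e-12 / 6.060e-05 = 5.388e-08 m.

value=5.388e-08 m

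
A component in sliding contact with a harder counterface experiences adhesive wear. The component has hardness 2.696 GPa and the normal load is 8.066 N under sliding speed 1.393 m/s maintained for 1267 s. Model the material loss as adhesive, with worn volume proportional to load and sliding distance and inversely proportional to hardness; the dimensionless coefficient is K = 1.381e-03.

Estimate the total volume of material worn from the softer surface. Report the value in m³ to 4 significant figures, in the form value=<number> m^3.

value=7.292e-09 m^3

Intermediates appear rounded — all arithmetic maintains exact precision, and rounded once at the end to four significant digits.
Distance covered L = v·t = 1.393 m/s × 1267 s = 1765 m.
Hardness H = 2.696 GPa = 2.696e+09 Pa.
As SI base values: W = 8.066 N, H = 2.696e+09 Pa, K = 1.381e-03.
Wear volume V = K·W·L/H = 1.381e-03 · 8.066 · 1765 / 2.696e+09 = 7.292e-09 m³.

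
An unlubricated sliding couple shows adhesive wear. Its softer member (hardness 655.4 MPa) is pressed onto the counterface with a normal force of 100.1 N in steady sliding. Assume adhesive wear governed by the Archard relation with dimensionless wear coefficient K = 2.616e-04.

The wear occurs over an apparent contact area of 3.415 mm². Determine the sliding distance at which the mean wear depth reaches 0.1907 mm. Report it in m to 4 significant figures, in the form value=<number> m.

value=16.30 m

The intermediates appear rounded. All working math holds full float precision, and one last rounding to 4 significant figures.
Hardness H = 655.4 MPa = 6.554e+08 Pa.
Contact area A = 3.415 mm² = 3.415e-06 m².
Depth limit h_lim = 0.1907 mm = 1.907e-04 m.
In SI base units: W = 100.1 N, H = 6.554e+08 Pa, K = 2.616e-04.
Allowed volume V_lim = h_lim·A = 1.907e-04 · 3.415e-06 = 6.512e-10 m³.
So the life L = V_lim·H/(K·W) = 6.512e-10 · 6.554e+08 / (2.616e-04 · 100.1) = 16.30 m.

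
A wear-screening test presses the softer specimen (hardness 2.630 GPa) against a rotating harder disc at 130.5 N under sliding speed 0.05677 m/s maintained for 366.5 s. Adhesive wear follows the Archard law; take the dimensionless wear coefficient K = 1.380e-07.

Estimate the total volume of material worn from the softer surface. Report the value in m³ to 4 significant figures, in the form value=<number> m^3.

The algebra holds full float precision; intermediate values are printed rounded. Rounded once at the end, at 4 significant figures.
Distance covered L = v·t = 0.05677 m/s × 366.5 s = 20.81 m.
Hardness H = 2.630 GPa = 2.630e+09 Pa.
Collected in SI base units: W = 130.5 N, H = 2.630e+09 Pa, K = 1.380e-07.
By Archard's law, V = K·W·L/H = 1.380e-07 · 130.5 · 20.81 / 2.630e+09 = 1.425e-13 m³.

value=1.425e-13 m^3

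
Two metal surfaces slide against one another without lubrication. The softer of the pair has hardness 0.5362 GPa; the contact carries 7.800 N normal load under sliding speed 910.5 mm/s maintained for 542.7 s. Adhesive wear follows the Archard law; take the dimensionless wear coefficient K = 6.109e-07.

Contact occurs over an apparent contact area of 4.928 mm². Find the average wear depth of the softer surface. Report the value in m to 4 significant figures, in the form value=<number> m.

The algebra runs at full float precision. Quoted intermediates are rounded. Rounded once at the end: 4 significant figures.
Convert: Sliding speed v = 910.5 mm/s = 0.9105 m/s. Distance L = v·t = 0.9105 m/s × 542.7 s = 494.1 m.
Convert: Hardness H = 0.5362 GPa = 5.362e+08 Pa.
Convert: Contact area A = 4.928 mm² = 4.928e-06 m².
In SI base units: W = 7.800 N, H = 5.362e+08 Pa, K = 6.109e-07.
By Archard's law, V = K·W·L/H = 6.109e-07 · 7.800 · 494.1 / 5.362e+08 = 4.391e-12 m³.
Depth of wear h = V/A = 4.391e-12 / 4.928e-06 = 8.911e-07 m.

value=8.911e-07 m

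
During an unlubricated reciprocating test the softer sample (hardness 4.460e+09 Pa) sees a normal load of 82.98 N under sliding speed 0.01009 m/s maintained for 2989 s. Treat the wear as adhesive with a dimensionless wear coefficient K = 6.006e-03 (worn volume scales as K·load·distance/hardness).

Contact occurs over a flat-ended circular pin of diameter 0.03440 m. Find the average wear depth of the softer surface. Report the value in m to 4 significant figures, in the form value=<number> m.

All working math holds exact precision — the intermediates are printed rounded — one final rounding, at 4 significant digits.
Convert: The distance L = v·t = 0.01009 m/s × 2989 s = 30.16 m.
Convert: Contact area A = π·d²/4 = π·(0.03440 m)²/4 = 9.294e-04 m².
SI base units throughout: W = 82.98 N, H = 4.460e+09 Pa, K = 6.006e-03.
Apply Archard: V = K·W·L/H = 6.006e-03 · 82.98 · 30.16 / 4.460e+09 = 3.370e-09 m³.
Mean wear depth h = V/A = 3.370e-09 / 9.294e-04 = 3.626e-06 m.

value=3.626e-06 m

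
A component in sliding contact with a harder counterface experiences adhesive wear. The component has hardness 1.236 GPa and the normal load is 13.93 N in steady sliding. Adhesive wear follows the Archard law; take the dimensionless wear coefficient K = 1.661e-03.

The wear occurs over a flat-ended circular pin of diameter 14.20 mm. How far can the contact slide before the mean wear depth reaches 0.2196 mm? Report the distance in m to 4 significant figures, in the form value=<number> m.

Shown intermediates are rounded — all arithmetic runs at full float precision, and one last rounding: four significant figures.
Convert: Hardness H = 1.236 GPa = 1.236e+09 Pa.
Convert: Pin diameter d = 14.20 mm = 0.01420 m. Contact area A = π·d²/4 = π·(0.01420 m)²/4 = 1.584e-04 m².
Convert: Depth limit h_lim = 0.2196 mm = 2.196e-04 m.
Collected in SI base units: W = 13.93 N, H = 1.236e+09 Pa, K = 1.661e-03.
Allowed volume V_lim = h_lim·A = 2.196e-04 · 1.584e-04 = 3.478e-08 m³.
So the life L = V_lim·H/(K·W) = 3.478e-08 · 1.236e+09 / (1.661e-03 · 13.93) = 1858 m.

value=1858 m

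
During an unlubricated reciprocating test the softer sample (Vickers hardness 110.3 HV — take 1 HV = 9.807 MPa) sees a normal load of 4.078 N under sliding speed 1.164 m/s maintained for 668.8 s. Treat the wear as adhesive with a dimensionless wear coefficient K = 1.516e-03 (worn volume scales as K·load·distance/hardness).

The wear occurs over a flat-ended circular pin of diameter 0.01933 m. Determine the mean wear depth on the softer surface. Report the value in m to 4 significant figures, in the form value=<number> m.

Each operation holds exact precision; the intermediates are displayed rounded, and rounded once at the end to four significant figures.
Convert: The distance L = v·t = 1.164 m/s × 668.8 s = 778.5 m.
Convert: Hardness H = 110.3 HV × 9.807 MPa/HV = 1082 MPa = 1.082e+09 Pa.
Convert: Contact area A = π·d²/4 = π·(0.01933 m)²/4 = 2.935e-04 m².
SI base units throughout: W = 4.078 N, H = 1.082e+09 Pa, K = 1.516e-03.
Worn volume V = K·W·L/H = 1.516e-03 · 4.078 · 778.5 / 1.082e+09 = 4.449e-09 m³.
Depth of wear h = V/A = 4.449e-09 / 2.935e-04 = 1.516e-05 m.

value=1.516e-05 m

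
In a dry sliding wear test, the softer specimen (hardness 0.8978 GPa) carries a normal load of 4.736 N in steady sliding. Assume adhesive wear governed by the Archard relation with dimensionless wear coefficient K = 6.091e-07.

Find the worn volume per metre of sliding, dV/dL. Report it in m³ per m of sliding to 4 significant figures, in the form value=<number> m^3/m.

value=3.213e-15 m^3/m

The computation runs at exact precision; the intermediates are shown rounded, and one final rounding: four significant figures.
Hardness H = 0.8978 GPa = 8.978e+08 Pa.
Restated in SI base units: W = 4.736 N, H = 8.978e+08 Pa, K = 6.091e-07.
Wear rate dV/dL = K·W/H, so: 6.091e-07 · 4.736 / 8.978e+08 = 3.213e-15 m³/m.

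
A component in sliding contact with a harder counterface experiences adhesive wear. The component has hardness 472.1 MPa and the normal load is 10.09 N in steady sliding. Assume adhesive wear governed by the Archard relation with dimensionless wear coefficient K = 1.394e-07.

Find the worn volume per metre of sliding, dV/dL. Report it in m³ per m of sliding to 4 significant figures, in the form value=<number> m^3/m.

value=2.979e-15 m^3/m

All working math keeps full float precision; the intermediates appear rounded. Rounded once at the end to 4 significant digits.
Hardness H = 472.1 MPa = 4.721e+08 Pa.
SI base units throughout: W = 10.09 N, H = 4.721e+08 Pa, K = 1.394e-07.
Rate of wear dV/dL = K·W/H (no L dependence): 1.394e-07 · 10.09 / 4.721e+08 = 2.979e-15 m³/m.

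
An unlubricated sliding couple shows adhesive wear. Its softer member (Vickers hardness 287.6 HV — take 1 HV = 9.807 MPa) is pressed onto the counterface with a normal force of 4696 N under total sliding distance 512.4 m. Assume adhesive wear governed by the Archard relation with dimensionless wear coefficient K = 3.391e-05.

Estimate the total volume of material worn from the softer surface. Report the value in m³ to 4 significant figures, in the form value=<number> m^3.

value=2.893e-08 m^3

Intermediates are shown rounded, and all working math holds full precision; a single final rounding, at four significant figures.
Convert: Hardness H = 287.6 HV × 9.807 MPa/HV = 2820 MPa = 2.820e+09 Pa.
In SI base units, W = 4696 N, H = 2.820e+09 Pa, K = 3.391e-05.
Worn volume V = K·W·L/H = 3.391e-05 · 4696 · 512.4 / 2.820e+09 = 2.893e-08 m³.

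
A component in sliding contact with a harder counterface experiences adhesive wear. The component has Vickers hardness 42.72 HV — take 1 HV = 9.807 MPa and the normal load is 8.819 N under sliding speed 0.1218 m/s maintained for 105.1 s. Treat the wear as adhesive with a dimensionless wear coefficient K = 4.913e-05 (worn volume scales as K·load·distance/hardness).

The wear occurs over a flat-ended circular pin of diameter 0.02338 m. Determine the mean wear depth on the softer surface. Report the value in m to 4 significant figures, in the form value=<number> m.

The intermediates are shown rounded — the computation keeps full float precision — one final rounding: four significant figures.
Distance covered L = v·t = 0.1218 m/s × 105.1 s = 12.80 m.
Hardness H = 42.72 HV × 9.807 MPa/HV = 419.0 MPa = 4.190e+08 Pa.
Contact area A = π·d²/4 = π·(0.02338 m)²/4 = 4.293e-04 m².
As SI base values: W = 8.819 N, H = 4.190e+08 Pa, K = 4.913e-05.
Archard volume V = K·W·L/H = 4.913e-05 · 8.819 · 12.80 / 4.190e+08 = 1.324e-11 m³.
Depth h = V/A = 1.324e-11 / 4.293e-04 = 3.084e-08 m.

value=3.084e-08 m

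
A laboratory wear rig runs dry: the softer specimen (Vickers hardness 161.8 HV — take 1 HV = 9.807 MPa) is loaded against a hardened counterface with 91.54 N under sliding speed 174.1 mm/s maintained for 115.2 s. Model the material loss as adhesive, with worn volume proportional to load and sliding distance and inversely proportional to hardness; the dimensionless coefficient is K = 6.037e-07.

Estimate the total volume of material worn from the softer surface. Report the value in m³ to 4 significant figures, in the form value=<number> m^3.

value=6.985e-13 m^3

Each operation holds exact precision; intermediate values appear rounded; rounded once at the end: 4 significant digits.
Sliding speed v = 174.1 mm/s = 0.1741 m/s. Distance L = v·t = 0.1741 m/s × 115.2 s = 20.06 m.
Hardness H = 161.8 HV × 9.807 MPa/HV = 1587 MPa = 1.587e+09 Pa.
In SI base units: W = 91.54 N, H = 1.587e+09 Pa, K = 6.037e-07.
Wear volume V = K·W·L/H = 6.037e-07 · 91.54 · 20.06 / 1.587e+09 = 6.985e-13 m³.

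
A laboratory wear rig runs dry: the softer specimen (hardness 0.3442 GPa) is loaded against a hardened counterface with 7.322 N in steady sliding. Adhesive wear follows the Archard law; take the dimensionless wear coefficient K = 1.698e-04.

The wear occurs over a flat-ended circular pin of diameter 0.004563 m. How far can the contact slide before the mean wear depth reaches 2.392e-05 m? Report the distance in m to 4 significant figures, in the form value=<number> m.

value=108.3 m

The intermediates are shown rounded, and every step keeps full float precision; rounded once at the end: four significant digits.
Hardness H = 0.3442 GPa = 3.442e+08 Pa.
Contact area A = π·d²/4 = π·(0.004563 m)²/4 = 1.635e-05 m².
In SI base units: W = 7.322 N, H = 3.442e+08 Pa, K = 1.698e-04.
Permissible volume V_lim = h_lim·A = 2.392e-05 · 1.635e-05 = 3.912e-10 m³.
So the life L = V_lim·H/(K·W) = 3.912e-10 · 3.442e+08 / (1.698e-04 · 7.322) = 108.3 m.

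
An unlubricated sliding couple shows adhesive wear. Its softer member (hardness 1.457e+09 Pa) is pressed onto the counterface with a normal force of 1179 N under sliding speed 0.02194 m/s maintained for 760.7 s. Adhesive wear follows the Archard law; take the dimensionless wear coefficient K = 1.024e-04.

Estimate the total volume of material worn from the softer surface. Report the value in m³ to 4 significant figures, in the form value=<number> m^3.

value=1.383e-09 m^3

All arithmetic runs at full float precision; intermediates appear rounded; rounded once at the end to 4 significant figures.
Sliding distance L = v·t = 0.02194 m/s × 760.7 s = 16.69 m.
Restated in SI base units: W = 1179 N, H = 1.457e+09 Pa, K = 1.024e-04.
Worn volume V = K·W·L/H = 1.024e-04 · 1179 · 16.69 / 1.457e+09 = 1.383e-09 m³.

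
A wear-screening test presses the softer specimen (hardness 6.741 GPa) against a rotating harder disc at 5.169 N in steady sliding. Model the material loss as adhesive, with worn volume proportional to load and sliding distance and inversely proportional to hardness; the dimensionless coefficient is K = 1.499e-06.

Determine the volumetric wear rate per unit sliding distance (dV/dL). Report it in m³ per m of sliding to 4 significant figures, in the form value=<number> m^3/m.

value=1.149e-15 m^3/m

Every step holds full precision; intermediate values are printed rounded. Rounded once at the end: 4 significant digits.
Hardness H = 6.741 GPa = 6.741e+09 Pa.
In SI base units, W = 5.169 N, H = 6.741e+09 Pa, K = 1.499e-06.
Wear rate dV/dL = K·W/H (independent of L): 1.499e-06 · 5.169 / 6.741e+09 = 1.149e-15 m³/m.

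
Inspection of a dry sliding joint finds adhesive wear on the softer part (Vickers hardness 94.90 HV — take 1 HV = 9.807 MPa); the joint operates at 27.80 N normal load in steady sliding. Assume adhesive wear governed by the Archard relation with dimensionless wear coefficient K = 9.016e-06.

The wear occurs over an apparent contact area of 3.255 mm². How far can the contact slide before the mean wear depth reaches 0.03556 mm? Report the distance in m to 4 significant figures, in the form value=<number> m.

All arithmetic keeps exact precision — intermediates are printed rounded; a lone final rounding: 4 significant digits.
Hardness H = 94.90 HV × 9.807 MPa/HV = 930.7 MPa = 9.307e+08 Pa.
Contact area A = 3.255 mm² = 3.255e-06 m².
Depth limit h_lim = 0.03556 mm = 3.556e-05 m.
In SI base units: W = 27.80 N, H = 9.307e+08 Pa, K = 9.016e-06.
Wearable volume V_lim = h_lim·A = 3.556e-05 · 3.255e-06 = 1.157e-10 m³.
Sliding life L = V_lim·H/(K·W) = 1.157e-10 · 9.307e+08 / (9.016e-06 · 27.80) = 429.8 m.

value=429.8 m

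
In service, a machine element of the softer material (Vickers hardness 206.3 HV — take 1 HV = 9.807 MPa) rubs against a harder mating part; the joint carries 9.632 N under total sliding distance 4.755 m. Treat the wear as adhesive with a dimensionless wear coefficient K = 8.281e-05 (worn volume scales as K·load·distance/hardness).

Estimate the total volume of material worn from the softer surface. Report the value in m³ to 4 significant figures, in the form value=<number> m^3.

value=1.875e-12 m^3

Intermediates appear rounded — all arithmetic runs at full float precision. Rounded just once, at four significant figures.
Hardness H = 206.3 HV × 9.807 MPa/HV = 2023 MPa = 2.023e+09 Pa.
Restated in SI base units: W = 9.632 N, H = 2.023e+09 Pa, K = 8.281e-05.
Worn volume V = K·W·L/H = 8.281e-05 · 9.632 · 4.755 / 2.023e+09 = 1.875e-12 m³.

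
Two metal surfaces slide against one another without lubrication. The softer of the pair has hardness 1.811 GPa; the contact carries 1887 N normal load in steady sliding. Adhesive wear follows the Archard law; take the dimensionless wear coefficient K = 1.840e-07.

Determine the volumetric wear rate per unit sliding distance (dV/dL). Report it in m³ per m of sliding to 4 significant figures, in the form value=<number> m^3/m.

value=1.917e-13 m^3/m

The algebra keeps exact precision. The intermediates are printed rounded, and rounded just once: 4 significant digits.
Convert: Hardness H = 1.811 GPa = 1.811e+09 Pa.
In SI base units, W = 1887 N, H = 1.811e+09 Pa, K = 1.840e-07.
Wear rate dV/dL = K·W/H — distance-free: 1.840e-07 · 1887 / 1.811e+09 = 1.917e-13 m³/m.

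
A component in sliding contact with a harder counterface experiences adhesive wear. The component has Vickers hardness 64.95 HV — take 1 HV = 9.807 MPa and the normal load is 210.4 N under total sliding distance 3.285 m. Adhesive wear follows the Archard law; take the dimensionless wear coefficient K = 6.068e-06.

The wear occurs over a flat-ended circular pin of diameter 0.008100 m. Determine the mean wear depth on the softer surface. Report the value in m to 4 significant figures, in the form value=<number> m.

The intermediates are shown rounded; all working math holds full float precision, and a lone final rounding: four significant digits.
Convert: Hardness H = 64.95 HV × 9.807 MPa/HV = 637.0 MPa = 6.370e+08 Pa.
Convert: Contact area A = π·d²/4 = π·(0.008100 m)²/4 = 5.153e-05 m².
Expressed in SI base units: W = 210.4 N, H = 6.370e+08 Pa, K = 6.068e-06.
By Archard's law, V = K·W·L/H = 6.068e-06 · 210.4 · 3.285 / 6.370e+08 = 6.584e-12 m³.
Wear depth h = V/A = 6.584e-12 / 5.153e-05 = 1.278e-07 m.

value=1.278e-07 m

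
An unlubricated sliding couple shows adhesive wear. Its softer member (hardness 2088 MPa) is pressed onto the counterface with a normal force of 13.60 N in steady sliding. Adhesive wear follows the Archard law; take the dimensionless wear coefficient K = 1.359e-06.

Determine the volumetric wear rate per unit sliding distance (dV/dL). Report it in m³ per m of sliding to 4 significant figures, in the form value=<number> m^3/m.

value=8.852e-15 m^3/m

Each operation runs at full float precision. The intermediates appear rounded — one last rounding: 4 significant figures.
Convert: Hardness H = 2088 MPa = 2.088e+09 Pa.
Collected in SI base units: W = 13.60 N, H = 2.088e+09 Pa, K = 1.359e-06.
The wear rate dV/dL = K·W/H, so: 1.359e-06 · 13.60 / 2.088e+09 = 8.852e-15 m³/m.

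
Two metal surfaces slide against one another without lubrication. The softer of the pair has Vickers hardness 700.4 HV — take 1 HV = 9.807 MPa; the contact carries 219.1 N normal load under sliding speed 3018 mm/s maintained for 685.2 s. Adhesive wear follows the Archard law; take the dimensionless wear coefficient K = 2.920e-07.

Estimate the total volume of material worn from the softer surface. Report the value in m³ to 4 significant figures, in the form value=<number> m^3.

value=1.926e-11 m^3

Every step holds exact precision; displayed values are rounded; one last rounding, at four significant digits.
Convert: Sliding speed v = 3018 mm/s = 3.018 m/s. Distance covered L = v·t = 3.018 m/s × 685.2 s = 2068 m.
Convert: Hardness H = 700.4 HV × 9.807 MPa/HV = 6869 MPa = 6.869e+09 Pa.
In SI base units, W = 219.1 N, H = 6.869e+09 Pa, K = 2.920e-07.
Archard relation: V = K·W·L/H = 2.920e-07 · 219.1 · 2068 / 6.869e+09 = 1.926e-11 m³.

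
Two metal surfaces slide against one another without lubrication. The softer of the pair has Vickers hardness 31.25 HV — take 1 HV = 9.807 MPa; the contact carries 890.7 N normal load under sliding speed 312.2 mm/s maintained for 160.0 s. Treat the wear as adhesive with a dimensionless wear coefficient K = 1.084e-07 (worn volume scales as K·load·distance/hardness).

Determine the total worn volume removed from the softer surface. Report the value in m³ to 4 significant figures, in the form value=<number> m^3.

value=1.574e-11 m^3

All arithmetic maintains exact precision — shown intermediates are rounded — one last rounding to 4 significant digits.
Convert: Sliding speed v = 312.2 mm/s = 0.3122 m/s. Distance L = v·t = 0.3122 m/s × 160.0 s = 49.95 m.
Convert: Hardness H = 31.25 HV × 9.807 MPa/HV = 306.5 MPa = 3.065e+08 Pa.
Working in SI base units: W = 890.7 N, H = 3.065e+08 Pa, K = 1.084e-07.
Apply Archard: V = K·W·L/H = 1.084e-07 · 890.7 · 49.95 / 3.065e+08 = 1.574e-11 m³.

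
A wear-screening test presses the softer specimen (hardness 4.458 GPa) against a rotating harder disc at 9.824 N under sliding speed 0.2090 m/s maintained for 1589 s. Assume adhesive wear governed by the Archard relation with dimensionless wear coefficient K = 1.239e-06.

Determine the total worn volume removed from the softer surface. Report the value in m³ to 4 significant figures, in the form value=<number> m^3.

value=9.068e-13 m^3

Displayed values are rounded — every step holds full float precision, and one last rounding to four significant figures.
Convert: The distance L = v·t = 0.2090 m/s × 1589 s = 332.1 m.
Convert: Hardness H = 4.458 GPa = 4.458e+09 Pa.
Expressed in SI base units: W = 9.824 N, H = 4.458e+09 Pa, K = 1.239e-06.
Wear volume V = K·W·L/H = 1.239e-06 · 9.824 · 332.1 / 4.458e+09 = 9.068e-13 m³.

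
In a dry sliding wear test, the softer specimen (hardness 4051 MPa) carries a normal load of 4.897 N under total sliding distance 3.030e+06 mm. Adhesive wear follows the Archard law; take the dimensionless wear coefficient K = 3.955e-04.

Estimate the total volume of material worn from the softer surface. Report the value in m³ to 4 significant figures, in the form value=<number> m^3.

value=1.449e-09 m^3

All arithmetic maintains exact precision, and intermediate values are displayed rounded, and one last rounding, at 4 significant figures.
Sliding distance L = 3.030e+06 mm = 3030 m.
Hardness H = 4051 MPa = 4.051e+09 Pa.
In SI base units: W = 4.897 N, H = 4.051e+09 Pa, K = 3.955e-04.
Archard volume V = K·W·L/H = 3.955e-04 · 4.897 · 3030 / 4.051e+09 = 1.449e-09 m³.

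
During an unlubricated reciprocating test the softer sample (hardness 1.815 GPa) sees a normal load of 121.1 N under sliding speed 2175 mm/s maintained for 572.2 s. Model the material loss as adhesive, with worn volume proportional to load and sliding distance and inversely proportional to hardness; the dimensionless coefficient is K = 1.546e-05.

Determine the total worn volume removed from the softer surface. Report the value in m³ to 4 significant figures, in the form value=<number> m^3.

The algebra carries full float precision; intermediate values are printed rounded, and rounded just once, at 4 significant digits.
Sliding speed v = 2175 mm/s = 2.175 m/s. Path length L = v·t = 2.175 m/s × 572.2 s = 1245 m.
Hardness H = 1.815 GPa = 1.815e+09 Pa.
In SI base units, W = 121.1 N, H = 1.815e+09 Pa, K = 1.546e-05.
Apply Archard: V = K·W·L/H = 1.546e-05 · 121.1 · 1245 / 1.815e+09 = 1.284e-09 m³.

value=1.284e-09 m^3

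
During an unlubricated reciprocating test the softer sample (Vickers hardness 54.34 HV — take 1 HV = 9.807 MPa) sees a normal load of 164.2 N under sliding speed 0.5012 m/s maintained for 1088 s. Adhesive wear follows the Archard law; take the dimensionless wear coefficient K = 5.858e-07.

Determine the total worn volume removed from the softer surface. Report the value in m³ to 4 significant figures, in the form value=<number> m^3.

Each operation runs at full float precision — intermediate values are displayed rounded; one final rounding to four significant figures.
Convert: Path length L = v·t = 0.5012 m/s × 1088 s = 545.3 m.
Convert: Hardness H = 54.34 HV × 9.807 MPa/HV = 532.9 MPa = 5.329e+08 Pa.
SI base units throughout: W = 164.2 N, H = 5.329e+08 Pa, K = 5.858e-07.
Archard volume V = K·W·L/H = 5.858e-07 · 164.2 · 545.3 / 5.329e+08 = 9.843e-11 m³.

value=9.843e-11 m^3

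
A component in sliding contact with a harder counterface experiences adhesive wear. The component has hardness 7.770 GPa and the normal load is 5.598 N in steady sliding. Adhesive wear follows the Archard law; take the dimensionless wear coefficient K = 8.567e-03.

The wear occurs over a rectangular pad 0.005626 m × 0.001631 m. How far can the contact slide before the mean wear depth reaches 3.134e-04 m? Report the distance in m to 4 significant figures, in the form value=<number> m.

value=465.9 m

Every step carries full precision; shown intermediates are rounded. Rounded just once, at 4 significant figures.
Hardness H = 7.770 GPa = 7.770e+09 Pa.
Contact area A = 0.005626 m × 0.001631 m = 9.176e-06 m².
SI base units throughout: W = 5.598 N, H = 7.770e+09 Pa, K = 8.567e-03.
Permissible volume V_lim = h_lim·A = 3.134e-04 · 9.176e-06 = 2.876e-09 m³.
Life L = V_lim·H/(K·W) = 2.876e-09 · 7.770e+09 / (8.567e-03 · 5.598) = 465.9 m.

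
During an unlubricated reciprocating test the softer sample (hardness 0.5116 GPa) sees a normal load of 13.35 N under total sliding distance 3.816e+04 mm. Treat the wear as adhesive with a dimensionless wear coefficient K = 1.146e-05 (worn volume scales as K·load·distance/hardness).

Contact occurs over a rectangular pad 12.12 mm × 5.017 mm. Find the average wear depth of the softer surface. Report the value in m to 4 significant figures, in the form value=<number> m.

value=1.877e-07 m

Intermediate values appear rounded — the algebra keeps full precision. Rounded once at the end to 4 significant digits.
Total distance L = 3.816e+04 mm = 38.16 m.
Hardness H = 0.5116 GPa = 5.116e+08 Pa.
Pad sides 12.12 mm × 5.017 mm = 0.01212 m × 0.005017 m. Contact area A = 0.01212 m × 0.005017 m = 6.081e-05 m².
In SI base units: W = 13.35 N, H = 5.116e+08 Pa, K = 1.146e-05.
Archard volume V = K·W·L/H = 1.146e-05 · 13.35 · 38.16 / 5.116e+08 = 1.141e-11 m³.
Average depth h = V/A = 1.141e-11 / 6.081e-05 = 1.877e-07 m.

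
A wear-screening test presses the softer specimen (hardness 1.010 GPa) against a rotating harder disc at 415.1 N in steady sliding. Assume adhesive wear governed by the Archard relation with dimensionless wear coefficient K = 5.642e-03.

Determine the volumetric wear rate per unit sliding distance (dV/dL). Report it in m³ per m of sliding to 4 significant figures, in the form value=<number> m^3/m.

The intermediates are printed rounded; all working math keeps exact precision, and a single final rounding: four significant figures.
Convert: Hardness H = 1.010 GPa = 1.010e+09 Pa.
In SI base units: W = 415.1 N, H = 1.010e+09 Pa, K = 5.642e-03.
Sliding wear rate dV/dL = K·W/H — distance-free: 5.642e-03 · 415.1 / 1.010e+09 = 2.319e-09 m³/m.

value=2.319e-09 m^3/m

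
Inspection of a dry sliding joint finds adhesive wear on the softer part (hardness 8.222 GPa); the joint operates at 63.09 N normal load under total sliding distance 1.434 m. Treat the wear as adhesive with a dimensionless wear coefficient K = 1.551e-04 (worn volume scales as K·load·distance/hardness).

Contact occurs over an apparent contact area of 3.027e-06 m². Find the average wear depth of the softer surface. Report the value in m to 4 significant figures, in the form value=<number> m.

value=5.638e-07 m

Intermediate values are shown rounded; all arithmetic holds full float precision. Rounded just once, at 4 significant digits.
Convert: Hardness H = 8.222 GPa = 8.222e+09 Pa.
Collected in SI base units: W = 63.09 N, H = 8.222e+09 Pa, K = 1.551e-04.
Worn volume V = K·W·L/H = 1.551e-04 · 63.09 · 1.434 / 8.222e+09 = 1.707e-12 m³.
Average depth h = V/A = 1.707e-12 / 3.027e-06 = 5.638e-07 m.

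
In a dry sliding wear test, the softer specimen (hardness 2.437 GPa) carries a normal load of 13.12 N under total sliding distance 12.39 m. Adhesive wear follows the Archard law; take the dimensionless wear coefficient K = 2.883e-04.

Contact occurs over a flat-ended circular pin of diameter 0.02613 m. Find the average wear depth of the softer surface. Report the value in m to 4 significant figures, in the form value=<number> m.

The computation runs at full precision. The intermediates are printed rounded, and one final rounding: 4 significant figures.
Hardness H = 2.437 GPa = 2.437e+09 Pa.
Contact area A = π·d²/4 = π·(0.02613 m)²/4 = 5.363e-04 m².
As SI base values: W = 13.12 N, H = 2.437e+09 Pa, K = 2.883e-04.
By Archard's law, V = K·W·L/H = 2.883e-04 · 13.12 · 12.39 / 2.437e+09 = 1.923e-11 m³.
Depth of wear h = V/A = 1.923e-11 / 5.363e-04 = 3.586e-08 m.

value=3.586e-08 m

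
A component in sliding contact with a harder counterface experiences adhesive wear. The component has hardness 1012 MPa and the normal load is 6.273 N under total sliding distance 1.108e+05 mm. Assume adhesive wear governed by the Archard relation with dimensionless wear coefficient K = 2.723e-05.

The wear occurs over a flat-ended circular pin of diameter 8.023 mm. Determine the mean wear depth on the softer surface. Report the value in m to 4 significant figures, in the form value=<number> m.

The intermediates are shown rounded, and the algebra holds full precision; one last rounding to 4 significant figures.
Convert: Total distance L = 1.108e+05 mm = 110.8 m.
Convert: Hardness H = 1012 MPa = 1.012e+09 Pa.
Convert: Pin diameter d = 8.023 mm = 0.008023 m. Contact area A = π·d²/4 = π·(0.008023 m)²/4 = 5.055e-05 m².
Restated in SI base units: W = 6.273 N, H = 1.012e+09 Pa, K = 2.723e-05.
By Archard's law, V = K·W·L/H = 2.723e-05 · 6.273 · 110.8 / 1.012e+09 = 1.870e-11 m³.
Depth h = V/A = 1.870e-11 / 5.055e-05 = 3.699e-07 m.

value=3.699e-07 m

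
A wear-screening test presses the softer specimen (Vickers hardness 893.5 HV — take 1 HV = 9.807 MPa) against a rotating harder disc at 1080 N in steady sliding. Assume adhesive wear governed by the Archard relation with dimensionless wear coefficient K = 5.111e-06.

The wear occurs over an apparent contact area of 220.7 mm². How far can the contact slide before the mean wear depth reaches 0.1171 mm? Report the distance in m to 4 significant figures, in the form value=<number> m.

The intermediates are shown rounded. The algebra runs at full float precision. Rounded once at the end, at 4 significant digits.
Hardness H = 893.5 HV × 9.807 MPa/HV = 8763 MPa = 8.763e+09 Pa.
Contact area A = 220.7 mm² = 2.207e-04 m².
Depth limit h_lim = 0.1171 mm = 1.171e-04 m.
Collected in SI base units: W = 1080 N, H = 8.763e+09 Pa, K = 5.111e-06.
Permissible volume V_lim = h_lim·A = 1.171e-04 · 2.207e-04 = 2.584e-08 m³.
Inverting, life L = V_lim·H/(K·W) = 2.584e-08 · 8.763e+09 / (5.111e-06 · 1080) = 4.103e+04 m.

value=4.103e+04 m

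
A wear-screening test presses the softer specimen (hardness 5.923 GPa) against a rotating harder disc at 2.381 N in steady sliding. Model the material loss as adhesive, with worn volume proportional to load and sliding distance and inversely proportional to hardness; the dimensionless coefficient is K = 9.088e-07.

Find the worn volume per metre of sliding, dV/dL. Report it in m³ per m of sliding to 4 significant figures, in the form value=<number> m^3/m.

Every step maintains full float precision, and printed values are rounded. Rounded just once, at 4 significant digits.
Convert: Hardness H = 5.923 GPa = 5.923e+09 Pa.
Expressed in SI base units: W = 2.381 N, H = 5.923e+09 Pa, K = 9.088e-07.
The wear rate dV/dL = K·W/H, per unit distance: 9.088e-07 · 2.381 / 5.923e+09 = 3.653e-16 m³/m.

value=3.653e-16 m^3/m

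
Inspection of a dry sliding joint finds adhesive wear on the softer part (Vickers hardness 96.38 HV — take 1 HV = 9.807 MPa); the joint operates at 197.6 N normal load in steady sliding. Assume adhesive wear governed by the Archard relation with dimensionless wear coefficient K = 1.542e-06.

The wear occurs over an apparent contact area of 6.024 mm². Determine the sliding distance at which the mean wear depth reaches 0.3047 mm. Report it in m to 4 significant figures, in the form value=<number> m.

Displayed values are rounded — the computation keeps full float precision, and one last rounding to 4 significant figures.
Convert: Hardness H = 96.38 HV × 9.807 MPa/HV = 945.2 MPa = 9.452e+08 Pa.
Convert: Contact area A = 6.024 mm² = 6.024e-06 m².
Convert: Depth limit h_lim = 0.3047 mm = 3.047e-04 m.
Expressed in SI base units: W = 197.6 N, H = 9.452e+08 Pa, K = 1.542e-06.
Wearable volume V_lim = h_lim·A = 3.047e-04 · 6.024e-06 = 1.836e-09 m³.
Life L = V_lim·H/(K·W) = 1.836e-09 · 9.452e+08 / (1.542e-06 · 197.6) = 5694 m.

value=5694 m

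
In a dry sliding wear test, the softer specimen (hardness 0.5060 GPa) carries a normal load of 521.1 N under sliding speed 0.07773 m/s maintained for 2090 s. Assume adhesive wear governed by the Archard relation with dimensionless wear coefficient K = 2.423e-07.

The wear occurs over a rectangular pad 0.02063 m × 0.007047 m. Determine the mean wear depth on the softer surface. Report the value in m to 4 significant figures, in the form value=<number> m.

value=2.788e-07 m

Intermediate values appear rounded. The algebra maintains full float precision. Rounded just once to four significant figures.
The distance L = v·t = 0.07773 m/s × 2090 s = 162.5 m.
Hardness H = 0.5060 GPa = 5.060e+08 Pa.
Contact area A = 0.02063 m × 0.007047 m = 1.454e-04 m².
Expressed in SI base units: W = 521.1 N, H = 5.060e+08 Pa, K = 2.423e-07.
Worn volume V = K·W·L/H = 2.423e-07 · 521.1 · 162.5 / 5.060e+08 = 4.054e-11 m³.
Depth h = V/A = 4.054e-11 / 1.454e-04 = 2.788e-07 m.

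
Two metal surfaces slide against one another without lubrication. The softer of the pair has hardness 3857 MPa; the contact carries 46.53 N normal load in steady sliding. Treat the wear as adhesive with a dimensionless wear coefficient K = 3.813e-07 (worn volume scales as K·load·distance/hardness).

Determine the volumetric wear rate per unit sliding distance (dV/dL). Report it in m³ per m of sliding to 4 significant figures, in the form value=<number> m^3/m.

value=4.600e-15 m^3/m

Each operation maintains full float precision, and the intermediates are printed rounded. Rounded just once to 4 significant figures.
Convert: Hardness H = 3857 MPa = 3.857e+09 Pa.
SI base units throughout: W = 46.53 N, H = 3.857e+09 Pa, K = 3.813e-07.
Volumetric rate dV/dL = K·W/H (independent of L): 3.813e-07 · 46.53 / 3.857e+09 = 4.600e-15 m³/m.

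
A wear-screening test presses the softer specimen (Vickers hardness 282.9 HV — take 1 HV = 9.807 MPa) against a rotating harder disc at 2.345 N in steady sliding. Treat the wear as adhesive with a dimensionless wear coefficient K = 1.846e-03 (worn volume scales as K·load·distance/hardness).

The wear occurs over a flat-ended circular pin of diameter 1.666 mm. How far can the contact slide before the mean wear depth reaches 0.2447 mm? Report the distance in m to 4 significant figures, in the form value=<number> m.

The algebra maintains full precision. Displayed values are rounded; a lone final rounding to 4 significant figures.
Hardness H = 282.9 HV × 9.807 MPa/HV = 2774 MPa = 2.774e+09 Pa.
Pin diameter d = 1.666 mm = 0.001666 m. Contact area A = π·d²/4 = π·(0.001666 m)²/4 = 2.180e-06 m².
Depth limit h_lim = 0.2447 mm = 2.447e-04 m.
Collected in SI base units: W = 2.345 N, H = 2.774e+09 Pa, K = 1.846e-03.
Volume at the limit: V_lim = h_lim·A = 2.447e-04 · 2.180e-06 = 5.334e-10 m³.
Thus life L = V_lim·H/(K·W) = 5.334e-10 · 2.774e+09 / (1.846e-03 · 2.345) = 341.9 m.

value=341.9 m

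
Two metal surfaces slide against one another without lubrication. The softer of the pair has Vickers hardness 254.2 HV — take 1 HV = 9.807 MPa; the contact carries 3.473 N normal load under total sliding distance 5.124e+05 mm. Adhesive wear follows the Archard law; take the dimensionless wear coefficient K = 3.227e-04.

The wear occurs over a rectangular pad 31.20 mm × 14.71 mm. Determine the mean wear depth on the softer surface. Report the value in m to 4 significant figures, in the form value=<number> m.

The algebra carries full precision. Printed values are rounded — a single final rounding: four significant figures.
Convert: Total distance L = 5.124e+05 mm = 512.4 m.
Convert: Hardness H = 254.2 HV × 9.807 MPa/HV = 2493 MPa = 2.493e+09 Pa.
Convert: Pad sides 31.20 mm × 14.71 mm = 0.03120 m × 0.01471 m. Contact area A = 0.03120 m × 0.01471 m = 4.590e-04 m².
Collected in SI base units: W = 3.473 N, H = 2.493e+09 Pa, K = 3.227e-04.
By Archard's law, V = K·W·L/H = 3.227e-04 · 3.473 · 512.4 / 2.493e+09 = 2.304e-10 m³.
Depth h = V/A = 2.304e-10 / 4.590e-04 = 5.019e-07 m.

value=5.019e-07 m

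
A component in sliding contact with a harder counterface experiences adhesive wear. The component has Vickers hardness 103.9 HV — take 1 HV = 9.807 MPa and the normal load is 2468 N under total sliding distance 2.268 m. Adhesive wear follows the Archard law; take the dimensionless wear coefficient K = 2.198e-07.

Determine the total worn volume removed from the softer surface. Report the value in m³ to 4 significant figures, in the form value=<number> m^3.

The intermediates are shown rounded — each operation keeps exact precision; one last rounding to 4 significant digits.
Hardness H = 103.9 HV × 9.807 MPa/HV = 1019 MPa = 1.019e+09 Pa.
Expressed in SI base units: W = 2468 N, H = 1.019e+09 Pa, K = 2.198e-07.
Apply Archard: V = K·W·L/H = 2.198e-07 · 2468 · 2.268 / 1.019e+09 = 1.207e-12 m³.

value=1.207e-12 m^3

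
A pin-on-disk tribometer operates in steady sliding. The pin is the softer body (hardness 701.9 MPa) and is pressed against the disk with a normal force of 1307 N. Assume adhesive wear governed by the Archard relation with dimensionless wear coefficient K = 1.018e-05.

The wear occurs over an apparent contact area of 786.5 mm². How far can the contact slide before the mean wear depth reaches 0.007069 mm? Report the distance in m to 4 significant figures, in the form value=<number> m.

Intermediates appear rounded, and all arithmetic holds exact precision; a single final rounding: 4 significant figures.
Hardness H = 701.9 MPa = 7.019e+08 Pa.
Contact area A = 786.5 mm² = 7.865e-04 m².
Depth limit h_lim = 0.007069 mm = 7.069e-06 m.
Restated in SI base units: W = 1307 N, H = 7.019e+08 Pa, K = 1.018e-05.
At the depth limit, V_lim = h_lim·A = 7.069e-06 · 7.865e-04 = 5.560e-09 m³.
So the life L = V_lim·H/(K·W) = 5.560e-09 · 7.019e+08 / (1.018e-05 · 1307) = 293.3 m.

value=293.3 m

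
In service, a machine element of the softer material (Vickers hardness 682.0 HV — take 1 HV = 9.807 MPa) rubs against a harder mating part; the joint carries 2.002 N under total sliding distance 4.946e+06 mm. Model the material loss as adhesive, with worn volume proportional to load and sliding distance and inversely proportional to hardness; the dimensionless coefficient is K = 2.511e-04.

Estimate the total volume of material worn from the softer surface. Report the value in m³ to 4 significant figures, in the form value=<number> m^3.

value=3.717e-10 m^3

Intermediates are displayed rounded. All working math carries full float precision, and a lone final rounding to four significant digits.
Convert: Path length L = 4.946e+06 mm = 4946 m.
Convert: Hardness H = 682.0 HV × 9.807 MPa/HV = 6688 MPa = 6.688e+09 Pa.
Expressed in SI base units: W = 2.002 N, H = 6.688e+09 Pa, K = 2.511e-04.
Archard volume V = K·W·L/H = 2.511e-04 · 2.002 · 4946 / 6.688e+09 = 3.717e-10 m³.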